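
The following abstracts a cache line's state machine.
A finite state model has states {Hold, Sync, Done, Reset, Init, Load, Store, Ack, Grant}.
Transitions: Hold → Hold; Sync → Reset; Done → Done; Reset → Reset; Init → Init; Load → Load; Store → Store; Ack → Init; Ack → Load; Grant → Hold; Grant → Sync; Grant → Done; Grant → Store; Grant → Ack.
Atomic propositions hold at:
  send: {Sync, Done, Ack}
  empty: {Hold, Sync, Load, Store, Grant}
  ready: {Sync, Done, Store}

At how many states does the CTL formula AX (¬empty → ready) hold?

4

Sat(¬empty) = {Done, Reset, Init, Ack}
Sat(¬empty → ready) = {Hold, Sync, Done, Load, Store, Grant}
Sat(AX (¬empty → ready)) = {s : every successor in {Hold, Sync, Done, Load, Store, Grant}} = {Hold, Done, Load, Store}
|Sat(AX (¬empty → ready))| = |{Hold, Done, Load, Store}| = 4.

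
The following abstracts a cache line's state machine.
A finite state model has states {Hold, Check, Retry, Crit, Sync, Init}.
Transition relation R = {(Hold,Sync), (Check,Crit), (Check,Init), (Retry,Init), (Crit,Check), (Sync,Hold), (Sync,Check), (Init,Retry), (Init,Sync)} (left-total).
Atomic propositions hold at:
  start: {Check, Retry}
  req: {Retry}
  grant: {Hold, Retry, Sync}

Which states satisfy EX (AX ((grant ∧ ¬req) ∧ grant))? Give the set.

Sat(¬req) = {Hold, Check, Crit, Sync, Init}
Sat(grant ∧ ¬req) = {Hold, Sync}
Sat((grant ∧ ¬req) ∧ grant) = {Hold, Sync}
Sat(AX ((grant ∧ ¬req) ∧ grant)) = {s : every successor in {Hold, Sync}} = {Hold}
Sat(EX (AX ((grant ∧ ¬req) ∧ grant))) = {s : some successor in {Hold}} = {Sync}

{Sync}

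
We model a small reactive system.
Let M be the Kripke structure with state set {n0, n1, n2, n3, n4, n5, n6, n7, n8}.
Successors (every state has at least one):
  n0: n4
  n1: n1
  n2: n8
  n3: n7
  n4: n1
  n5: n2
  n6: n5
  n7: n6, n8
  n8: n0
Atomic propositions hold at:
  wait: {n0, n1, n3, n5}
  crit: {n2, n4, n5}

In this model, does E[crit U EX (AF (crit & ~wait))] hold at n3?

Sat(~wait) = {n2, n4, n6, n7, n8}
Sat(crit & ~wait) = {n2, n4}
AF (crit & ~wait): least fixpoint, start Z0 = {n2, n4}, add states with every successor in Z. Z1 = {n0, n2, n4, n5}; Z2 = {n0, n2, n4, n5, n6, n8}; Z3 = {n0, n2, n4, n5, n6, n7, n8}; Z4 = {n0, n2, n3, n4, n5, n6, n7, n8}; fixed.
Sat(AF (crit & ~wait)) = {n0, n2, n3, n4, n5, n6, n7, n8}
Sat(EX (AF (crit & ~wait))) = {s : some successor in {n0, n2, n3, n4, n5, n6, n7, n8}} = {n0, n2, n3, n5, n6, n7, n8}
E[crit U EX (AF (crit & ~wait))]: least fixpoint, start Z0 = Sat(EX (AF (crit & ~wait))) = {n0, n2, n3, n5, n6, n7, n8}, add states in Sat(crit) with some successor in Z. Already a fixed point.
Sat(E[crit U EX (AF (crit & ~wait))]) = {n0, n2, n3, n5, n6, n7, n8}
n3 ∈ Sat(E[crit U EX (AF (crit & ~wait))]) = {n0, n2, n3, n5, n6, n7, n8}, so the formula holds at n3.

Yes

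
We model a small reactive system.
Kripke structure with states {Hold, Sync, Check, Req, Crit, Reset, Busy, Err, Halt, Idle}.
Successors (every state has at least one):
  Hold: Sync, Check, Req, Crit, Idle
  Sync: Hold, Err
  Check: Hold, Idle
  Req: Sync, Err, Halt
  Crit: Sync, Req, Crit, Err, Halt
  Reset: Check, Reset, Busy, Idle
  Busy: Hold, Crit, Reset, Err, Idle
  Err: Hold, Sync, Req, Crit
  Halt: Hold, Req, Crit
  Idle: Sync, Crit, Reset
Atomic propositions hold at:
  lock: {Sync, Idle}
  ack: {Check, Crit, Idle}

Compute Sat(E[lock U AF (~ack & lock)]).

Sat(~ack) = {Hold, Sync, Req, Reset, Busy, Err, Halt}
Sat(~ack & lock) = {Sync}
AF (~ack & lock): least fixpoint, start Z0 = {Sync}, add states with every successor in Z. Already a fixed point.
Sat(AF (~ack & lock)) = {Sync}
E[lock U AF (~ack & lock)]: least fixpoint, start Z0 = Sat(AF (~ack & lock)) = {Sync}, add states in Sat(lock) with some successor in Z. Z1 = {Sync, Idle}; fixed.
Sat(E[lock U AF (~ack & lock)]) = {Sync, Idle}

{Sync, Idle}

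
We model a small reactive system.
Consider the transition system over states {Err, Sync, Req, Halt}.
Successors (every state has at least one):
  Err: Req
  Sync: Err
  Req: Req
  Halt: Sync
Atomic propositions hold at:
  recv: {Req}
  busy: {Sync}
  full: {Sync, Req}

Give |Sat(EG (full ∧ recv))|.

1

Sat(full ∧ recv) = {Req}
EG (full ∧ recv): greatest fixpoint, start Z0 = {Req}, keep only states in Sat with some successor in Z. Already a fixed point.
Sat(EG (full ∧ recv)) = {Req}
|Sat(EG (full ∧ recv))| = |{Req}| = 1.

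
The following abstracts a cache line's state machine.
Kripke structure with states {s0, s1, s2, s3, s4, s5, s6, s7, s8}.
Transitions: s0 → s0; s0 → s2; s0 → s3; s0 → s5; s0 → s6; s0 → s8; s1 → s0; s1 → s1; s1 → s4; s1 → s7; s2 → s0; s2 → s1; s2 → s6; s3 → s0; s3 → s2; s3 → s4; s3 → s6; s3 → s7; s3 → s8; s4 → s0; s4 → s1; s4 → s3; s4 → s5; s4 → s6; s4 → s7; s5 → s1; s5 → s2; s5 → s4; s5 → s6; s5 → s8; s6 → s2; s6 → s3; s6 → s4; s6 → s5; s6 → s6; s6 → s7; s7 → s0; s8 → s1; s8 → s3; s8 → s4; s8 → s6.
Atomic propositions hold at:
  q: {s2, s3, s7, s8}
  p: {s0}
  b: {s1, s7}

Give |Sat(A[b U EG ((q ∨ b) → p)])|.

Sat(q ∨ b) = {s1, s2, s3, s7, s8}
Sat((q ∨ b) → p) = {s0, s4, s5, s6}
EG ((q ∨ b) → p): greatest fixpoint, start Z0 = {s0, s4, s5, s6}, keep only states in Sat with some successor in Z. Already a fixed point.
Sat(EG ((q ∨ b) → p)) = {s0, s4, s5, s6}
A[b U EG ((q ∨ b) → p)]: least fixpoint, start Z0 = Sat(EG ((q ∨ b) → p)) = {s0, s4, s5, s6}, add states in Sat(b) with every successor in Z. Z1 = {s0, s4, s5, s6, s7}; fixed.
Sat(A[b U EG ((q ∨ b) → p)]) = {s0, s4, s5, s6, s7}
|Sat(A[b U EG ((q ∨ b) → p)])| = |{s0, s4, s5, s6, s7}| = 5.

5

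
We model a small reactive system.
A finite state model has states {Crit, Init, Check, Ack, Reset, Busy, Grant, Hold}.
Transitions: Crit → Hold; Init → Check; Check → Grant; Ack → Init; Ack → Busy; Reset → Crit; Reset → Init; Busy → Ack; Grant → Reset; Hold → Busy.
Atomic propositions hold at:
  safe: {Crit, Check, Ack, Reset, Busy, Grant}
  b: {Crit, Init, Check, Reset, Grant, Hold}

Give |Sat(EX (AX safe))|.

Sat(AX safe) = {s : every successor in {Crit, Check, Ack, Reset, Busy, Grant}} = {Init, Check, Busy, Grant, Hold}
Sat(EX (AX safe)) = {s : some successor in {Init, Check, Busy, Grant, Hold}} = {Crit, Init, Check, Ack, Reset, Hold}
|Sat(EX (AX safe))| = |{Crit, Init, Check, Ack, Reset, Hold}| = 6.

6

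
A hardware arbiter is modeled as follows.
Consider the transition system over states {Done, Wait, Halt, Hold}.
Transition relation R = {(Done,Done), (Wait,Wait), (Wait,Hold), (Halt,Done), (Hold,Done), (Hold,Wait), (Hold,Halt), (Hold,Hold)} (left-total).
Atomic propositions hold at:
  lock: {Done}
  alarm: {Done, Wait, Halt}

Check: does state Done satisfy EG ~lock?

Sat(~lock) = {Wait, Halt, Hold}
EG ~lock: greatest fixpoint, start Z0 = {Wait, Halt, Hold}, keep only states in Sat with some successor in Z. Z1 = {Wait, Hold}; fixed.
Sat(EG ~lock) = {Wait, Hold}
Done ∉ Sat(EG ~lock) = {Wait, Hold}, so the formula does not hold at Done.

No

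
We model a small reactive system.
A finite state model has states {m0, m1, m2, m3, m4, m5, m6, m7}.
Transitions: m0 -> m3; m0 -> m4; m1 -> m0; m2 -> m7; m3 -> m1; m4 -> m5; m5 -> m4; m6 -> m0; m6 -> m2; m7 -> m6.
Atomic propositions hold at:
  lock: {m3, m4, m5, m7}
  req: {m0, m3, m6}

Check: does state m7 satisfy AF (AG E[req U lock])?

No

E[req U lock]: least fixpoint, start Z0 = Sat(lock) = {m3, m4, m5, m7}, add states in Sat(req) with some successor in Z. Z1 = {m0, m3, m4, m5, m7}; Z2 = {m0, m3, m4, m5, m6, m7}; fixed.
Sat(E[req U lock]) = {m0, m3, m4, m5, m6, m7}
AG E[req U lock]: greatest fixpoint, start Z0 = {m0, m3, m4, m5, m6, m7}, keep only states in Sat with every successor in Z. Z1 = {m0, m4, m5, m7}; Z2 = {m4, m5}; fixed.
Sat(AG E[req U lock]) = {m4, m5}
AF (AG E[req U lock]): least fixpoint, start Z0 = {m4, m5}, add states with every successor in Z. Already a fixed point.
Sat(AF (AG E[req U lock])) = {m4, m5}
m7 ∉ Sat(AF (AG E[req U lock])) = {m4, m5}, so the formula does not hold at m7.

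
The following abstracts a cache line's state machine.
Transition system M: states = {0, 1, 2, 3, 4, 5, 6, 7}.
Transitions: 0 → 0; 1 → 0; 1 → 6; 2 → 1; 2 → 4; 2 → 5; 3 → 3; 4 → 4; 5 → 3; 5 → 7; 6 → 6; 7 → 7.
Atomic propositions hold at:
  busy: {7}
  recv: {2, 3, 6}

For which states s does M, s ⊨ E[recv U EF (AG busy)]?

AG busy: greatest fixpoint, start Z0 = {7}, keep only states in Sat with every successor in Z. Already a fixed point.
Sat(AG busy) = {7}
EF (AG busy): least fixpoint, start Z0 = {7}, add states with some successor in Z. Z1 = {5, 7}; Z2 = {2, 5, 7}; fixed.
Sat(EF (AG busy)) = {2, 5, 7}
E[recv U EF (AG busy)]: least fixpoint, start Z0 = Sat(EF (AG busy)) = {2, 5, 7}, add states in Sat(recv) with some successor in Z. Already a fixed point.
Sat(E[recv U EF (AG busy)]) = {2, 5, 7}

{2, 5, 7}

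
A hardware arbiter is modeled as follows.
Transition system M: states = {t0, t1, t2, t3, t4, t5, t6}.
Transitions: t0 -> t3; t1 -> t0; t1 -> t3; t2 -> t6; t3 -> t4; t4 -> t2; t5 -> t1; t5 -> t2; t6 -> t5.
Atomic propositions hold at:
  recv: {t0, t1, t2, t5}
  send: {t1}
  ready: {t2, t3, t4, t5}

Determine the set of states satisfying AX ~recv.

{t0, t2, t3}

Sat(~recv) = {t3, t4, t6}
Sat(AX ~recv) = {s : every successor in {t3, t4, t6}} = {t0, t2, t3}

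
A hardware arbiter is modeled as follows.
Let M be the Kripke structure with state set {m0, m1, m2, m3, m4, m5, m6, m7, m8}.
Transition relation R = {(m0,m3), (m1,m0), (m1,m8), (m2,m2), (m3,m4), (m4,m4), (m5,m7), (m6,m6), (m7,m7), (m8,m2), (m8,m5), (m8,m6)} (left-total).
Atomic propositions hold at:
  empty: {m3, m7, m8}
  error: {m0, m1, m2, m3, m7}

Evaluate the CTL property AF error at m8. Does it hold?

No

AF error: least fixpoint, start Z0 = {m0, m1, m2, m3, m7}, add states with every successor in Z. Z1 = {m0, m1, m2, m3, m5, m7}; fixed.
Sat(AF error) = {m0, m1, m2, m3, m5, m7}
m8 ∉ Sat(AF error) = {m0, m1, m2, m3, m5, m7}, so the formula does not hold at m8.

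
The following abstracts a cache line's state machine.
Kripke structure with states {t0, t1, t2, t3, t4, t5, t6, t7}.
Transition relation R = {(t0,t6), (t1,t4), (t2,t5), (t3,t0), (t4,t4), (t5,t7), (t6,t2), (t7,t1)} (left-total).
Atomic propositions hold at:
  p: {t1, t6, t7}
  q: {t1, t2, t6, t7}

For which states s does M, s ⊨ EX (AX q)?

{t0, t2, t3, t5}

Sat(AX q) = {s : every successor in {t1, t2, t6, t7}} = {t0, t5, t6, t7}
Sat(EX (AX q)) = {s : some successor in {t0, t5, t6, t7}} = {t0, t2, t3, t5}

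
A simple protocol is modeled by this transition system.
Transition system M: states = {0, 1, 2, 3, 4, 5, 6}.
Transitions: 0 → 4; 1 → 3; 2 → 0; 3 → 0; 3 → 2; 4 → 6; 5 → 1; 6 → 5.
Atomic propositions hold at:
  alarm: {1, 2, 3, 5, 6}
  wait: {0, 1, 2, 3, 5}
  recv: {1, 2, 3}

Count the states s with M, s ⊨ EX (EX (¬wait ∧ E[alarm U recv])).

Sat(¬wait) = {4, 6}
E[alarm U recv]: least fixpoint, start Z0 = Sat(recv) = {1, 2, 3}, add states in Sat(alarm) with some successor in Z. Z1 = {1, 2, 3, 5}; Z2 = {1, 2, 3, 5, 6}; fixed.
Sat(E[alarm U recv]) = {1, 2, 3, 5, 6}
Sat(¬wait ∧ E[alarm U recv]) = {6}
Sat(EX (¬wait ∧ E[alarm U recv])) = {s : some successor in {6}} = {4}
Sat(EX (EX (¬wait ∧ E[alarm U recv]))) = {s : some successor in {4}} = {0}
|Sat(EX (EX (¬wait ∧ E[alarm U recv])))| = |{0}| = 1.

1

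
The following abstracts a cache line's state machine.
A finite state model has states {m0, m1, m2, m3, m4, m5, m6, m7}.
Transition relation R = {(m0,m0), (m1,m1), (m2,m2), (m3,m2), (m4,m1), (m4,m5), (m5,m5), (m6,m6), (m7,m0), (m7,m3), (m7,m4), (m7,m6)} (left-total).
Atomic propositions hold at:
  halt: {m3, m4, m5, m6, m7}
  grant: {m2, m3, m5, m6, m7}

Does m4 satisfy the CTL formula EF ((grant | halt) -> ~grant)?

Yes

Sat(grant | halt) = {m2, m3, m4, m5, m6, m7}
Sat(~grant) = {m0, m1, m4}
Sat((grant | halt) -> ~grant) = {m0, m1, m4}
EF ((grant | halt) -> ~grant): least fixpoint, start Z0 = {m0, m1, m4}, add states with some successor in Z. Z1 = {m0, m1, m4, m7}; fixed.
Sat(EF ((grant | halt) -> ~grant)) = {m0, m1, m4, m7}
m4 ∈ Sat(EF ((grant | halt) -> ~grant)) = {m0, m1, m4, m7}, so the formula holds at m4.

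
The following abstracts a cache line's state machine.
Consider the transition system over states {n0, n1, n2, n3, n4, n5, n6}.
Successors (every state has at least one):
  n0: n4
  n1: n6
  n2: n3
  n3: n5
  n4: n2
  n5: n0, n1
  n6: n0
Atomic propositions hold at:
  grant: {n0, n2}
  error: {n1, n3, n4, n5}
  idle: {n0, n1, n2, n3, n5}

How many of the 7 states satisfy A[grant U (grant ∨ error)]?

6

Sat(grant ∨ error) = {n0, n1, n2, n3, n4, n5}
A[grant U (grant ∨ error)]: least fixpoint, start Z0 = Sat((grant ∨ error)) = {n0, n1, n2, n3, n4, n5}, add states in Sat(grant) with every successor in Z. Already a fixed point.
Sat(A[grant U (grant ∨ error)]) = {n0, n1, n2, n3, n4, n5}
|Sat(A[grant U (grant ∨ error)])| = |{n0, n1, n2, n3, n4, n5}| = 6.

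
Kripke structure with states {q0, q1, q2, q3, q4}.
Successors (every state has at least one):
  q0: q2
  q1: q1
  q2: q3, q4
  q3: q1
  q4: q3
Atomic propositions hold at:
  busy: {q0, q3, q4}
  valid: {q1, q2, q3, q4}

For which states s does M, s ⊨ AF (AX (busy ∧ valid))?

{q0, q2, q4}

Sat(busy ∧ valid) = {q3, q4}
Sat(AX (busy ∧ valid)) = {s : every successor in {q3, q4}} = {q2, q4}
AF (AX (busy ∧ valid)): least fixpoint, start Z0 = {q2, q4}, add states with every successor in Z. Z1 = {q0, q2, q4}; fixed.
Sat(AF (AX (busy ∧ valid))) = {q0, q2, q4}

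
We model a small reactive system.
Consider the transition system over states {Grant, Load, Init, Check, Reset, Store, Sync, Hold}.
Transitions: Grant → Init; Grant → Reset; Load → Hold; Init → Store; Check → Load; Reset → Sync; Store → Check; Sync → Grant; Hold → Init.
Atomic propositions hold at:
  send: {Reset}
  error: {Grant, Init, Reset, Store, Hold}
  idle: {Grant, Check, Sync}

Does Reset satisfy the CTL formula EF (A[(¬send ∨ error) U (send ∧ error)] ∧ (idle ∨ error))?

Yes

Sat(¬send) = {Grant, Load, Init, Check, Store, Sync, Hold}
Sat(¬send ∨ error) = {Grant, Load, Init, Check, Reset, Store, Sync, Hold}
Sat(send ∧ error) = {Reset}
A[(¬send ∨ error) U (send ∧ error)]: least fixpoint, start Z0 = Sat((send ∧ error)) = {Reset}, add states in Sat(¬send ∨ error) with every successor in Z. Already a fixed point.
Sat(A[(¬send ∨ error) U (send ∧ error)]) = {Reset}
Sat(idle ∨ error) = {Grant, Init, Check, Reset, Store, Sync, Hold}
Sat(A[(¬send ∨ error) U (send ∧ error)] ∧ (idle ∨ error)) = {Reset}
EF (A[(¬send ∨ error) U (send ∧ error)] ∧ (idle ∨ error)): least fixpoint, start Z0 = {Reset}, add states with some successor in Z. Z1 = {Grant, Reset}; Z2 = {Grant, Reset, Sync}; fixed.
Sat(EF (A[(¬send ∨ error) U (send ∧ error)] ∧ (idle ∨ error))) = {Grant, Reset, Sync}
Reset ∈ Sat(EF (A[(¬send ∨ error) U (send ∧ error)] ∧ (idle ∨ error))) = {Grant, Reset, Sync}, so the formula holds at Reset.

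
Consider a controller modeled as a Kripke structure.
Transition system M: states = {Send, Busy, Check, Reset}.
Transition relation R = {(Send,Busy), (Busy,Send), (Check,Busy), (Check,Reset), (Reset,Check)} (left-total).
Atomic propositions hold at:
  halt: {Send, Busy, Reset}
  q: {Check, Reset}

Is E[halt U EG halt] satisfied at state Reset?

No

EG halt: greatest fixpoint, start Z0 = {Send, Busy, Reset}, keep only states in Sat with some successor in Z. Z1 = {Send, Busy}; fixed.
Sat(EG halt) = {Send, Busy}
E[halt U EG halt]: least fixpoint, start Z0 = Sat(EG halt) = {Send, Busy}, add states in Sat(halt) with some successor in Z. Already a fixed point.
Sat(E[halt U EG halt]) = {Send, Busy}
Reset ∉ Sat(E[halt U EG halt]) = {Send, Busy}, so the formula does not hold at Reset.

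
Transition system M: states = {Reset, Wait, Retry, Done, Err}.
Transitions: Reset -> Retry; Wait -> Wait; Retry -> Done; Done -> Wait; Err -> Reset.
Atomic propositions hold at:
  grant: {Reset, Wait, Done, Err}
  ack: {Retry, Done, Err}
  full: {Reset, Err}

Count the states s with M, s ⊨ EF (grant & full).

Sat(grant & full) = {Reset, Err}
EF (grant & full): least fixpoint, start Z0 = {Reset, Err}, add states with some successor in Z. Already a fixed point.
Sat(EF (grant & full)) = {Reset, Err}
|Sat(EF (grant & full))| = |{Reset, Err}| = 2.

2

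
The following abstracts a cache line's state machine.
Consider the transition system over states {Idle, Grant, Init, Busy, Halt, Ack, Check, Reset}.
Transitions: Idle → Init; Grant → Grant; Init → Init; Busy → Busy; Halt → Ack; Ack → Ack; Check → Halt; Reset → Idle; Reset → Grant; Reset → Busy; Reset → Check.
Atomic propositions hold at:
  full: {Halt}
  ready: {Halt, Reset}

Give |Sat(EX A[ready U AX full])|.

Sat(AX full) = {s : every successor in {Halt}} = {Check}
A[ready U AX full]: least fixpoint, start Z0 = Sat(AX full) = {Check}, add states in Sat(ready) with every successor in Z. Already a fixed point.
Sat(A[ready U AX full]) = {Check}
Sat(EX A[ready U AX full]) = {s : some successor in {Check}} = {Reset}
|Sat(EX A[ready U AX full])| = |{Reset}| = 1.

1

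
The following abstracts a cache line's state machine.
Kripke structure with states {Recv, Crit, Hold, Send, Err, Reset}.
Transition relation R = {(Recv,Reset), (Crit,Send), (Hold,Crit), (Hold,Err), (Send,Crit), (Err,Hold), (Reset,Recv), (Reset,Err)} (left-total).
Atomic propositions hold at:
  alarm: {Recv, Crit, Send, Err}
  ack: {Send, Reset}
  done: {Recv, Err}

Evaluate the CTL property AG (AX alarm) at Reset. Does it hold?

Sat(AX alarm) = {s : every successor in {Recv, Crit, Send, Err}} = {Crit, Hold, Send, Reset}
AG (AX alarm): greatest fixpoint, start Z0 = {Crit, Hold, Send, Reset}, keep only states in Sat with every successor in Z. Z1 = {Crit, Send}; fixed.
Sat(AG (AX alarm)) = {Crit, Send}
Reset ∉ Sat(AG (AX alarm)) = {Crit, Send}, so the formula does not hold at Reset.

No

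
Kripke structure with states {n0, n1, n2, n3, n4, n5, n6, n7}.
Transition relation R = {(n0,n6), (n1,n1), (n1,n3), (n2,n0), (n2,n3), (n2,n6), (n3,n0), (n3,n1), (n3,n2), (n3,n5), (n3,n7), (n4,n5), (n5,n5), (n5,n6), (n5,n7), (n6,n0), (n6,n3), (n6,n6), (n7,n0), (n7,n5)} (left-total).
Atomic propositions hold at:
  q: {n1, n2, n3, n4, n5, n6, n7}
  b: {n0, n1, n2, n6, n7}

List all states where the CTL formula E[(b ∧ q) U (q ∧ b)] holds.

Sat(b ∧ q) = {n1, n2, n6, n7}
Sat(q ∧ b) = {n1, n2, n6, n7}
E[(b ∧ q) U (q ∧ b)]: least fixpoint, start Z0 = Sat((q ∧ b)) = {n1, n2, n6, n7}, add states in Sat(b ∧ q) with some successor in Z. Already a fixed point.
Sat(E[(b ∧ q) U (q ∧ b)]) = {n1, n2, n6, n7}

{n1, n2, n6, n7}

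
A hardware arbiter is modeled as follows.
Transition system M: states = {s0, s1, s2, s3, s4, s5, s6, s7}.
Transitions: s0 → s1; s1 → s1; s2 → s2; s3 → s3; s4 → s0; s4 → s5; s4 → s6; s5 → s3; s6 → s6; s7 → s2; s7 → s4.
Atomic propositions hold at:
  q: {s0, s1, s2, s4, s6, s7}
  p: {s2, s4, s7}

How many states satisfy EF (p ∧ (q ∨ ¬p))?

Sat(¬p) = {s0, s1, s3, s5, s6}
Sat(q ∨ ¬p) = {s0, s1, s2, s3, s4, s5, s6, s7}
Sat(p ∧ (q ∨ ¬p)) = {s2, s4, s7}
EF (p ∧ (q ∨ ¬p)): least fixpoint, start Z0 = {s2, s4, s7}, add states with some successor in Z. Already a fixed point.
Sat(EF (p ∧ (q ∨ ¬p))) = {s2, s4, s7}
|Sat(EF (p ∧ (q ∨ ¬p)))| = |{s2, s4, s7}| = 3.

3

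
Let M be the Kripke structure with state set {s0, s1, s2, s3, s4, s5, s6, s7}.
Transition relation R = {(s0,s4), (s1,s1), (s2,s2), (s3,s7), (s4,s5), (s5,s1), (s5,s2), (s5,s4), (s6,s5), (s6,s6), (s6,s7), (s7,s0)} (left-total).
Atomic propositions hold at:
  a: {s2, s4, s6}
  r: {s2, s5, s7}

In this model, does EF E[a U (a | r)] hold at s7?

Yes

Sat(a | r) = {s2, s4, s5, s6, s7}
E[a U (a | r)]: least fixpoint, start Z0 = Sat((a | r)) = {s2, s4, s5, s6, s7}, add states in Sat(a) with some successor in Z. Already a fixed point.
Sat(E[a U (a | r)]) = {s2, s4, s5, s6, s7}
EF E[a U (a | r)]: least fixpoint, start Z0 = {s2, s4, s5, s6, s7}, add states with some successor in Z. Z1 = {s0, s2, s3, s4, s5, s6, s7}; fixed.
Sat(EF E[a U (a | r)]) = {s0, s2, s3, s4, s5, s6, s7}
s7 ∈ Sat(EF E[a U (a | r)]) = {s0, s2, s3, s4, s5, s6, s7}, so the formula holds at s7.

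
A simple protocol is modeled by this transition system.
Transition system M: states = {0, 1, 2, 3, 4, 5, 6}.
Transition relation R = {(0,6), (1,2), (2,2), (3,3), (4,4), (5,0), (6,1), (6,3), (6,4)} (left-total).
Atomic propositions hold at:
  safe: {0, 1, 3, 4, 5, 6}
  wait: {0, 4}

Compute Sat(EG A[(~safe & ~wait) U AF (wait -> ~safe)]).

{0, 1, 2, 3, 5, 6}

Sat(~safe) = {2}
Sat(~wait) = {1, 2, 3, 5, 6}
Sat(~safe & ~wait) = {2}
Sat(wait -> ~safe) = {1, 2, 3, 5, 6}
AF (wait -> ~safe): least fixpoint, start Z0 = {1, 2, 3, 5, 6}, add states with every successor in Z. Z1 = {0, 1, 2, 3, 5, 6}; fixed.
Sat(AF (wait -> ~safe)) = {0, 1, 2, 3, 5, 6}
A[(~safe & ~wait) U AF (wait -> ~safe)]: least fixpoint, start Z0 = Sat(AF (wait -> ~safe)) = {0, 1, 2, 3, 5, 6}, add states in Sat(~safe & ~wait) with every successor in Z. Already a fixed point.
Sat(A[(~safe & ~wait) U AF (wait -> ~safe)]) = {0, 1, 2, 3, 5, 6}
EG A[(~safe & ~wait) U AF (wait -> ~safe)]: greatest fixpoint, start Z0 = {0, 1, 2, 3, 5, 6}, keep only states in Sat with some successor in Z. Already a fixed point.
Sat(EG A[(~safe & ~wait) U AF (wait -> ~safe)]) = {0, 1, 2, 3, 5, 6}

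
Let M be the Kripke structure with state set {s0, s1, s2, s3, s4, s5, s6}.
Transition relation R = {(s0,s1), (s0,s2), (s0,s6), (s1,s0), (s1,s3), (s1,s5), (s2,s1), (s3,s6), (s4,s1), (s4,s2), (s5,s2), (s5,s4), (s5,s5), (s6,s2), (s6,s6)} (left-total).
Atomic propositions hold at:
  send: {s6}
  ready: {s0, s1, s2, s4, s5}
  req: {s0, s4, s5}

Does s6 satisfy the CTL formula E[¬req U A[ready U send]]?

Sat(¬req) = {s1, s2, s3, s6}
A[ready U send]: least fixpoint, start Z0 = Sat(send) = {s6}, add states in Sat(ready) with every successor in Z. Already a fixed point.
Sat(A[ready U send]) = {s6}
E[¬req U A[ready U send]]: least fixpoint, start Z0 = Sat(A[ready U send]) = {s6}, add states in Sat(¬req) with some successor in Z. Z1 = {s3, s6}; Z2 = {s1, s3, s6}; Z3 = {s1, s2, s3, s6}; fixed.
Sat(E[¬req U A[ready U send]]) = {s1, s2, s3, s6}
s6 ∈ Sat(E[¬req U A[ready U send]]) = {s1, s2, s3, s6}, so the formula holds at s6.

Yes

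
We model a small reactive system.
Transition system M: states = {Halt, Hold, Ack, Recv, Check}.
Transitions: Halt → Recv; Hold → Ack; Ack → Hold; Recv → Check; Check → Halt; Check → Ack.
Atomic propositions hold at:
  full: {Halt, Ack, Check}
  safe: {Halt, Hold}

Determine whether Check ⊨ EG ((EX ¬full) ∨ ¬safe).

Sat(¬full) = {Hold, Recv}
Sat(EX ¬full) = {s : some successor in {Hold, Recv}} = {Halt, Ack}
Sat(¬safe) = {Ack, Recv, Check}
Sat((EX ¬full) ∨ ¬safe) = {Halt, Ack, Recv, Check}
EG ((EX ¬full) ∨ ¬safe): greatest fixpoint, start Z0 = {Halt, Ack, Recv, Check}, keep only states in Sat with some successor in Z. Z1 = {Halt, Recv, Check}; fixed.
Sat(EG ((EX ¬full) ∨ ¬safe)) = {Halt, Recv, Check}
Check ∈ Sat(EG ((EX ¬full) ∨ ¬safe)) = {Halt, Recv, Check}, so the formula holds at Check.

Yes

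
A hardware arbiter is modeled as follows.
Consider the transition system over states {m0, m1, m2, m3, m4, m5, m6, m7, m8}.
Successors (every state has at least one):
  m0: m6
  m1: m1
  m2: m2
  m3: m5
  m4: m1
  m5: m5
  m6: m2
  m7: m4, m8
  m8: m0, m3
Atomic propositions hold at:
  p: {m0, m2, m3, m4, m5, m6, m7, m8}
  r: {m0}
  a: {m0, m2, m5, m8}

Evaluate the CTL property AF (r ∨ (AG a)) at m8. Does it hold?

AG a: greatest fixpoint, start Z0 = {m0, m2, m5, m8}, keep only states in Sat with every successor in Z. Z1 = {m2, m5}; fixed.
Sat(AG a) = {m2, m5}
Sat(r ∨ (AG a)) = {m0, m2, m5}
AF (r ∨ (AG a)): least fixpoint, start Z0 = {m0, m2, m5}, add states with every successor in Z. Z1 = {m0, m2, m3, m5, m6}; Z2 = {m0, m2, m3, m5, m6, m8}; fixed.
Sat(AF (r ∨ (AG a))) = {m0, m2, m3, m5, m6, m8}
m8 ∈ Sat(AF (r ∨ (AG a))) = {m0, m2, m3, m5, m6, m8}, so the formula holds at m8.

Yes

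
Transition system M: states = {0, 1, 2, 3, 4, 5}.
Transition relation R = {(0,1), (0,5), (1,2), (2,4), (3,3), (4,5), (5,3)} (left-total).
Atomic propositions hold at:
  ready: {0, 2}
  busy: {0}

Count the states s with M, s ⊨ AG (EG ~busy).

5

Sat(~busy) = {1, 2, 3, 4, 5}
EG ~busy: greatest fixpoint, start Z0 = {1, 2, 3, 4, 5}, keep only states in Sat with some successor in Z. Already a fixed point.
Sat(EG ~busy) = {1, 2, 3, 4, 5}
AG (EG ~busy): greatest fixpoint, start Z0 = {1, 2, 3, 4, 5}, keep only states in Sat with every successor in Z. Already a fixed point.
Sat(AG (EG ~busy)) = {1, 2, 3, 4, 5}
|Sat(AG (EG ~busy))| = |{1, 2, 3, 4, 5}| = 5.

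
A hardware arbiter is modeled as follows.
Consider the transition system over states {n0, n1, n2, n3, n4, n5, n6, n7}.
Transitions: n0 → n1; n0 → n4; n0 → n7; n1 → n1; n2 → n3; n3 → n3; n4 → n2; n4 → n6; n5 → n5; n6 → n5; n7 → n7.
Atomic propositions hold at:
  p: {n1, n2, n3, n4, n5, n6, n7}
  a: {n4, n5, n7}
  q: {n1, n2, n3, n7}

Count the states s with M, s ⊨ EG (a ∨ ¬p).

Sat(¬p) = {n0}
Sat(a ∨ ¬p) = {n0, n4, n5, n7}
EG (a ∨ ¬p): greatest fixpoint, start Z0 = {n0, n4, n5, n7}, keep only states in Sat with some successor in Z. Z1 = {n0, n5, n7}; fixed.
Sat(EG (a ∨ ¬p)) = {n0, n5, n7}
|Sat(EG (a ∨ ¬p))| = |{n0, n5, n7}| = 3.

3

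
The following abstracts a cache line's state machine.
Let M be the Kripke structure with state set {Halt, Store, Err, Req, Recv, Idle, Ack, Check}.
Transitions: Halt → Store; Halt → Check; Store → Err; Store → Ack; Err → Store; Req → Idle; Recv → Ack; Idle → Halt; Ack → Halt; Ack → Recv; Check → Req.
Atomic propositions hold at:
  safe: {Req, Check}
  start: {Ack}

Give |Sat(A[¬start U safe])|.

Sat(¬start) = {Halt, Store, Err, Req, Recv, Idle, Check}
A[¬start U safe]: least fixpoint, start Z0 = Sat(safe) = {Req, Check}, add states in Sat(¬start) with every successor in Z. Already a fixed point.
Sat(A[¬start U safe]) = {Req, Check}
|Sat(A[¬start U safe])| = |{Req, Check}| = 2.

2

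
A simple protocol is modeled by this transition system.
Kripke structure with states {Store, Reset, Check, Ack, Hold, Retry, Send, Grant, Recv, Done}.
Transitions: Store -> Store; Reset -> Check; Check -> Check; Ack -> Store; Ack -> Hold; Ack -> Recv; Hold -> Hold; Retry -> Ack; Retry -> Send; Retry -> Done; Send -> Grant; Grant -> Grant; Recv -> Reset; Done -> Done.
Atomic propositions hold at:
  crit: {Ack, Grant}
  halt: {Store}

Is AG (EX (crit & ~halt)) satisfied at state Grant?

Yes

Sat(~halt) = {Reset, Check, Ack, Hold, Retry, Send, Grant, Recv, Done}
Sat(crit & ~halt) = {Ack, Grant}
Sat(EX (crit & ~halt)) = {s : some successor in {Ack, Grant}} = {Retry, Send, Grant}
AG (EX (crit & ~halt)): greatest fixpoint, start Z0 = {Retry, Send, Grant}, keep only states in Sat with every successor in Z. Z1 = {Send, Grant}; fixed.
Sat(AG (EX (crit & ~halt))) = {Send, Grant}
Grant ∈ Sat(AG (EX (crit & ~halt))) = {Send, Grant}, so the formula holds at Grant.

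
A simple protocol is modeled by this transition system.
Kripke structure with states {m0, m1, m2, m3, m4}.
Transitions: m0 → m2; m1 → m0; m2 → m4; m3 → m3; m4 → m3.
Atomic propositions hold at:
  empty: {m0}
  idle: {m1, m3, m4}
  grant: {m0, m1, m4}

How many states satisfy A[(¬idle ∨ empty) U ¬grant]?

Sat(¬idle) = {m0, m2}
Sat(¬idle ∨ empty) = {m0, m2}
Sat(¬grant) = {m2, m3}
A[(¬idle ∨ empty) U ¬grant]: least fixpoint, start Z0 = Sat(¬grant) = {m2, m3}, add states in Sat(¬idle ∨ empty) with every successor in Z. Z1 = {m0, m2, m3}; fixed.
Sat(A[(¬idle ∨ empty) U ¬grant]) = {m0, m2, m3}
|Sat(A[(¬idle ∨ empty) U ¬grant])| = |{m0, m2, m3}| = 3.

3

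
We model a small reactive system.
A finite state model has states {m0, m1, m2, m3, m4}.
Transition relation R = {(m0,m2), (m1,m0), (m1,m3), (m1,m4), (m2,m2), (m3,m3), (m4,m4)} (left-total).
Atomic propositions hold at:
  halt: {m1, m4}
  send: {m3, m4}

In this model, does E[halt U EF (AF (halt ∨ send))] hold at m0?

No

Sat(halt ∨ send) = {m1, m3, m4}
AF (halt ∨ send): least fixpoint, start Z0 = {m1, m3, m4}, add states with every successor in Z. Already a fixed point.
Sat(AF (halt ∨ send)) = {m1, m3, m4}
EF (AF (halt ∨ send)): least fixpoint, start Z0 = {m1, m3, m4}, add states with some successor in Z. Already a fixed point.
Sat(EF (AF (halt ∨ send))) = {m1, m3, m4}
E[halt U EF (AF (halt ∨ send))]: least fixpoint, start Z0 = Sat(EF (AF (halt ∨ send))) = {m1, m3, m4}, add states in Sat(halt) with some successor in Z. Already a fixed point.
Sat(E[halt U EF (AF (halt ∨ send))]) = {m1, m3, m4}
m0 ∉ Sat(E[halt U EF (AF (halt ∨ send))]) = {m1, m3, m4}, so the formula does not hold at m0.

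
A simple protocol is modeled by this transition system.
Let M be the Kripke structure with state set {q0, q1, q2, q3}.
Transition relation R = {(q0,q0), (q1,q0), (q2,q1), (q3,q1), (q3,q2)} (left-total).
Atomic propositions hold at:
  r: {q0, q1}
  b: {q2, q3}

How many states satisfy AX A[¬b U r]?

3

Sat(¬b) = {q0, q1}
A[¬b U r]: least fixpoint, start Z0 = Sat(r) = {q0, q1}, add states in Sat(¬b) with every successor in Z. Already a fixed point.
Sat(A[¬b U r]) = {q0, q1}
Sat(AX A[¬b U r]) = {s : every successor in {q0, q1}} = {q0, q1, q2}
|Sat(AX A[¬b U r])| = |{q0, q1, q2}| = 3.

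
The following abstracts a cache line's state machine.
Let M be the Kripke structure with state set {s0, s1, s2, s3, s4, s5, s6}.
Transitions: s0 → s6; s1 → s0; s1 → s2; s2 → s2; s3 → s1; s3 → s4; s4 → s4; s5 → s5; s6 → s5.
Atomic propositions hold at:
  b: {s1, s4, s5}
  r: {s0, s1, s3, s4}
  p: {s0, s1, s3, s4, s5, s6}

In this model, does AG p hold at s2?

No

AG p: greatest fixpoint, start Z0 = {s0, s1, s3, s4, s5, s6}, keep only states in Sat with every successor in Z. Z1 = {s0, s3, s4, s5, s6}; Z2 = {s0, s4, s5, s6}; fixed.
Sat(AG p) = {s0, s4, s5, s6}
s2 ∉ Sat(AG p) = {s0, s4, s5, s6}, so the formula does not hold at s2.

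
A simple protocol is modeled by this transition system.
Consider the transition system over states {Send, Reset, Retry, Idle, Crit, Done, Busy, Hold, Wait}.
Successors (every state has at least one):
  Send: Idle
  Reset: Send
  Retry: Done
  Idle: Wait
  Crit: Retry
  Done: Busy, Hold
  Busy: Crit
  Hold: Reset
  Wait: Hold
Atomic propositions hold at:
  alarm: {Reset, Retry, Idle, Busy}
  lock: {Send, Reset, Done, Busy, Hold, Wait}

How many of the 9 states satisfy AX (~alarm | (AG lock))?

Sat(~alarm) = {Send, Crit, Done, Hold, Wait}
AG lock: greatest fixpoint, start Z0 = {Send, Reset, Done, Busy, Hold, Wait}, keep only states in Sat with every successor in Z. Z1 = {Reset, Done, Hold, Wait}; Z2 = {Hold, Wait}; Z3 = {Wait}; Z4 = ∅; fixed.
Sat(AG lock) = ∅
Sat(~alarm | (AG lock)) = {Send, Crit, Done, Hold, Wait}
Sat(AX (~alarm | (AG lock))) = {s : every successor in {Send, Crit, Done, Hold, Wait}} = {Reset, Retry, Idle, Busy, Wait}
|Sat(AX (~alarm | (AG lock)))| = |{Reset, Retry, Idle, Busy, Wait}| = 5.

5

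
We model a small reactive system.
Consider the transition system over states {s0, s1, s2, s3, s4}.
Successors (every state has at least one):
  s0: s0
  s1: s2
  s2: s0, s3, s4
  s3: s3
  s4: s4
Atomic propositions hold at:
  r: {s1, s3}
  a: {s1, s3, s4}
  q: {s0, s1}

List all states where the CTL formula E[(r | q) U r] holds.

{s1, s3}

Sat(r | q) = {s0, s1, s3}
E[(r | q) U r]: least fixpoint, start Z0 = Sat(r) = {s1, s3}, add states in Sat(r | q) with some successor in Z. Already a fixed point.
Sat(E[(r | q) U r]) = {s1, s3}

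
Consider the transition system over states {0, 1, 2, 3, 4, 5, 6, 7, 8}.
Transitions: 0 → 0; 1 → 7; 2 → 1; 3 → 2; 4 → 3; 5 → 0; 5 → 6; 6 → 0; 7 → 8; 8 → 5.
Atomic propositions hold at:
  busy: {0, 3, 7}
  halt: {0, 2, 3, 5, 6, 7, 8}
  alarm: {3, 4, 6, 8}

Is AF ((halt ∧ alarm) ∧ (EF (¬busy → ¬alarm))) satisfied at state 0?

No

Sat(halt ∧ alarm) = {3, 6, 8}
Sat(¬busy) = {1, 2, 4, 5, 6, 8}
Sat(¬alarm) = {0, 1, 2, 5, 7}
Sat(¬busy → ¬alarm) = {0, 1, 2, 3, 5, 7}
EF (¬busy → ¬alarm): least fixpoint, start Z0 = {0, 1, 2, 3, 5, 7}, add states with some successor in Z. Z1 = {0, 1, 2, 3, 4, 5, 6, 7, 8}; fixed.
Sat(EF (¬busy → ¬alarm)) = {0, 1, 2, 3, 4, 5, 6, 7, 8}
Sat((halt ∧ alarm) ∧ (EF (¬busy → ¬alarm))) = {3, 6, 8}
AF ((halt ∧ alarm) ∧ (EF (¬busy → ¬alarm))): least fixpoint, start Z0 = {3, 6, 8}, add states with every successor in Z. Z1 = {3, 4, 6, 7, 8}; Z2 = {1, 3, 4, 6, 7, 8}; Z3 = {1, 2, 3, 4, 6, 7, 8}; fixed.
Sat(AF ((halt ∧ alarm) ∧ (EF (¬busy → ¬alarm)))) = {1, 2, 3, 4, 6, 7, 8}
0 ∉ Sat(AF ((halt ∧ alarm) ∧ (EF (¬busy → ¬alarm)))) = {1, 2, 3, 4, 6, 7, 8}, so the formula does not hold at 0.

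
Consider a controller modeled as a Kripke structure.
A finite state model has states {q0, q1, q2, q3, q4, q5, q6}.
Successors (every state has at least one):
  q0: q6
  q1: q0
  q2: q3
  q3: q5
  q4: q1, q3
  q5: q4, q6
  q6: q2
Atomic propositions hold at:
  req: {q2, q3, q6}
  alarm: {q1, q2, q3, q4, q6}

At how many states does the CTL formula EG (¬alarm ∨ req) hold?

5

Sat(¬alarm) = {q0, q5}
Sat(¬alarm ∨ req) = {q0, q2, q3, q5, q6}
EG (¬alarm ∨ req): greatest fixpoint, start Z0 = {q0, q2, q3, q5, q6}, keep only states in Sat with some successor in Z. Already a fixed point.
Sat(EG (¬alarm ∨ req)) = {q0, q2, q3, q5, q6}
|Sat(EG (¬alarm ∨ req))| = |{q0, q2, q3, q5, q6}| = 5.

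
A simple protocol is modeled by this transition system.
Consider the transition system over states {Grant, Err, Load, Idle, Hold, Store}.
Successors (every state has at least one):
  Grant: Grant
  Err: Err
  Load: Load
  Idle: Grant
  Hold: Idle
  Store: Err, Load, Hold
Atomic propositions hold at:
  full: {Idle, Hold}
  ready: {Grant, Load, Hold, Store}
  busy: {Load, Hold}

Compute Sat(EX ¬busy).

{Grant, Err, Idle, Hold, Store}

Sat(¬busy) = {Grant, Err, Idle, Store}
Sat(EX ¬busy) = {s : some successor in {Grant, Err, Idle, Store}} = {Grant, Err, Idle, Hold, Store}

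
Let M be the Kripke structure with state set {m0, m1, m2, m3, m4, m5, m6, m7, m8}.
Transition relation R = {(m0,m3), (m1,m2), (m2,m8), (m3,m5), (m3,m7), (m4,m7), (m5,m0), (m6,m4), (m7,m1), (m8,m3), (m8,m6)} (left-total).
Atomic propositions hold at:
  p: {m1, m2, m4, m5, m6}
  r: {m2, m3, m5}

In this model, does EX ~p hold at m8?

Yes

Sat(~p) = {m0, m3, m7, m8}
Sat(EX ~p) = {s : some successor in {m0, m3, m7, m8}} = {m0, m2, m3, m4, m5, m8}
m8 ∈ Sat(EX ~p) = {m0, m2, m3, m4, m5, m8}, so the formula holds at m8.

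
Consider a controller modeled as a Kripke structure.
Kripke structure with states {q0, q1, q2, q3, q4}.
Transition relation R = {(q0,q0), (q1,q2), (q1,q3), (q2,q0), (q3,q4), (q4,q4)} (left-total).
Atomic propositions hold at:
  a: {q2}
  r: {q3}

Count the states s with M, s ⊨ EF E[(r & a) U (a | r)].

3

Sat(r & a) = ∅
Sat(a | r) = {q2, q3}
E[(r & a) U (a | r)]: least fixpoint, start Z0 = Sat((a | r)) = {q2, q3}, add states in Sat(r & a) with some successor in Z. Already a fixed point.
Sat(E[(r & a) U (a | r)]) = {q2, q3}
EF E[(r & a) U (a | r)]: least fixpoint, start Z0 = {q2, q3}, add states with some successor in Z. Z1 = {q1, q2, q3}; fixed.
Sat(EF E[(r & a) U (a | r)]) = {q1, q2, q3}
|Sat(EF E[(r & a) U (a | r)])| = |{q1, q2, q3}| = 3.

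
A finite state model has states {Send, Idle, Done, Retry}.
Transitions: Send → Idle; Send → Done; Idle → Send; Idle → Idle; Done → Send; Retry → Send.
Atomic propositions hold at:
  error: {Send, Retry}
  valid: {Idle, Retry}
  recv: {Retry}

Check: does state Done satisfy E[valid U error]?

No

E[valid U error]: least fixpoint, start Z0 = Sat(error) = {Send, Retry}, add states in Sat(valid) with some successor in Z. Z1 = {Send, Idle, Retry}; fixed.
Sat(E[valid U error]) = {Send, Idle, Retry}
Done ∉ Sat(E[valid U error]) = {Send, Idle, Retry}, so the formula does not hold at Done.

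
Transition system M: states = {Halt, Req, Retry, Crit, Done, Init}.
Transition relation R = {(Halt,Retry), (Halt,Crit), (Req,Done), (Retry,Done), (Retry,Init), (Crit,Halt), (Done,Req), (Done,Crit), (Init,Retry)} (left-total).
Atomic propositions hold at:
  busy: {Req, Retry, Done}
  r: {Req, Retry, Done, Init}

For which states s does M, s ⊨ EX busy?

{Halt, Req, Retry, Done, Init}

Sat(EX busy) = {s : some successor in {Req, Retry, Done}} = {Halt, Req, Retry, Done, Init}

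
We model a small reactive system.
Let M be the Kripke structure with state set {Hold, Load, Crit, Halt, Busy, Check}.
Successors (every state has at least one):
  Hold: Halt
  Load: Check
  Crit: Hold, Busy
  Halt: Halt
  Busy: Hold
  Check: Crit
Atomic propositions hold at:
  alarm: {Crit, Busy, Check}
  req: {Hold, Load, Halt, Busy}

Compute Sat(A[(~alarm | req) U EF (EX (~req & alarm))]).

{Load, Check}

Sat(~alarm) = {Hold, Load, Halt}
Sat(~alarm | req) = {Hold, Load, Halt, Busy}
Sat(~req) = {Crit, Check}
Sat(~req & alarm) = {Crit, Check}
Sat(EX (~req & alarm)) = {s : some successor in {Crit, Check}} = {Load, Check}
EF (EX (~req & alarm)): least fixpoint, start Z0 = {Load, Check}, add states with some successor in Z. Already a fixed point.
Sat(EF (EX (~req & alarm))) = {Load, Check}
A[(~alarm | req) U EF (EX (~req & alarm))]: least fixpoint, start Z0 = Sat(EF (EX (~req & alarm))) = {Load, Check}, add states in Sat(~alarm | req) with every successor in Z. Already a fixed point.
Sat(A[(~alarm | req) U EF (EX (~req & alarm))]) = {Load, Check}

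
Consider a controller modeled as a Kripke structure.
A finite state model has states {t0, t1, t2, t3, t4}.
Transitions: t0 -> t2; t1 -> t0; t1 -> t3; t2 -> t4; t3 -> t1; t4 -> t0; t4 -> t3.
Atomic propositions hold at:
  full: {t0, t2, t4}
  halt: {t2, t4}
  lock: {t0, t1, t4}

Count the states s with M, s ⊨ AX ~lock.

Sat(~lock) = {t2, t3}
Sat(AX ~lock) = {s : every successor in {t2, t3}} = {t0}
|Sat(AX ~lock)| = |{t0}| = 1.

1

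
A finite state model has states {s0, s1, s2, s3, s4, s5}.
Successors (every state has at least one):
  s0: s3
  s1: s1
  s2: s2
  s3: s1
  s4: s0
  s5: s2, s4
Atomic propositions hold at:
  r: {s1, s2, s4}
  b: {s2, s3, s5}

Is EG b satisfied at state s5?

EG b: greatest fixpoint, start Z0 = {s2, s3, s5}, keep only states in Sat with some successor in Z. Z1 = {s2, s5}; fixed.
Sat(EG b) = {s2, s5}
s5 ∈ Sat(EG b) = {s2, s5}, so the formula holds at s5.

Yes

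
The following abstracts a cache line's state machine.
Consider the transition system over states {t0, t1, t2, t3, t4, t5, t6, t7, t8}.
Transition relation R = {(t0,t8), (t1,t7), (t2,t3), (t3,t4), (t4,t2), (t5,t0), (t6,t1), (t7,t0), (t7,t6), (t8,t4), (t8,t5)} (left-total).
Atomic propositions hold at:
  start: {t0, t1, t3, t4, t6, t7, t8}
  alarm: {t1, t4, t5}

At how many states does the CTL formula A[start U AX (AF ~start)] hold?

6

Sat(~start) = {t2, t5}
AF ~start: least fixpoint, start Z0 = {t2, t5}, add states with every successor in Z. Z1 = {t2, t4, t5}; Z2 = {t2, t3, t4, t5, t8}; Z3 = {t0, t2, t3, t4, t5, t8}; fixed.
Sat(AF ~start) = {t0, t2, t3, t4, t5, t8}
Sat(AX (AF ~start)) = {s : every successor in {t0, t2, t3, t4, t5, t8}} = {t0, t2, t3, t4, t5, t8}
A[start U AX (AF ~start)]: least fixpoint, start Z0 = Sat(AX (AF ~start)) = {t0, t2, t3, t4, t5, t8}, add states in Sat(start) with every successor in Z. Already a fixed point.
Sat(A[start U AX (AF ~start)]) = {t0, t2, t3, t4, t5, t8}
|Sat(A[start U AX (AF ~start)])| = |{t0, t2, t3, t4, t5, t8}| = 6.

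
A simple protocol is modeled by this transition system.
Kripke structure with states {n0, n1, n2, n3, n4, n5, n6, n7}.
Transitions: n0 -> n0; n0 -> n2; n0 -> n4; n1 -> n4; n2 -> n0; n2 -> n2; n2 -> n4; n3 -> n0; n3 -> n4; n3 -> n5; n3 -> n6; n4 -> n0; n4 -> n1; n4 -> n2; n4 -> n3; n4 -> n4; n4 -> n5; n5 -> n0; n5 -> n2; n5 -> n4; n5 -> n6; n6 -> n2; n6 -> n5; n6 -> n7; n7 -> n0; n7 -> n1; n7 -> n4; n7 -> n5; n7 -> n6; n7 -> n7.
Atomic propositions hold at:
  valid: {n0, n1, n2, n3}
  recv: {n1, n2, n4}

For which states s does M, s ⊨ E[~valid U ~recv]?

{n0, n3, n4, n5, n6, n7}

Sat(~valid) = {n4, n5, n6, n7}
Sat(~recv) = {n0, n3, n5, n6, n7}
E[~valid U ~recv]: least fixpoint, start Z0 = Sat(~recv) = {n0, n3, n5, n6, n7}, add states in Sat(~valid) with some successor in Z. Z1 = {n0, n3, n4, n5, n6, n7}; fixed.
Sat(E[~valid U ~recv]) = {n0, n3, n4, n5, n6, n7}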